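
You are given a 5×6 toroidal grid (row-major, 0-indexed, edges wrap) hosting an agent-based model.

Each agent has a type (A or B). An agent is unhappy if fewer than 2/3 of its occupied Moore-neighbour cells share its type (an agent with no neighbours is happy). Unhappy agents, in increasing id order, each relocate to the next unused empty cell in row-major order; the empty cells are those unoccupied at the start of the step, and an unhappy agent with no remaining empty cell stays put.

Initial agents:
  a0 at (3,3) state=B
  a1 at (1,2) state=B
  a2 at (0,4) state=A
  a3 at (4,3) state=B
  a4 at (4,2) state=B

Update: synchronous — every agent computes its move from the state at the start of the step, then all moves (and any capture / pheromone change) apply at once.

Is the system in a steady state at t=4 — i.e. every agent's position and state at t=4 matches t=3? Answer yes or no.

yes

t=1: a0@(3,3):B a1@(1,2):B a2@(0,0):A a3@(4,3):B a4@(4,2):B
t=2: (unchanged — steady state)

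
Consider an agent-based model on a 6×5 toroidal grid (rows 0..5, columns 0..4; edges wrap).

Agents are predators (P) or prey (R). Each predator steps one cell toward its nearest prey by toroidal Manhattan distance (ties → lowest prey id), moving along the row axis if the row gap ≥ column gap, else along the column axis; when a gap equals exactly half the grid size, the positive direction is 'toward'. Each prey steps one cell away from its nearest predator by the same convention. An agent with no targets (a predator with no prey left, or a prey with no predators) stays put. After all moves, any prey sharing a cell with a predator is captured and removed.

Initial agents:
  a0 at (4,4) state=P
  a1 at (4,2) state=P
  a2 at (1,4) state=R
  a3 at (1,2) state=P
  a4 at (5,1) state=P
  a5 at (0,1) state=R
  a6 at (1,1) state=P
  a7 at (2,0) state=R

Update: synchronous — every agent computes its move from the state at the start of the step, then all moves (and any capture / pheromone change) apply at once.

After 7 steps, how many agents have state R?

t=1: a0@(5,4):P a1@(5,2):P a2@(1,0):R a3@(1,3):P a4@(0,1):P a5@(1,1):R a6@(0,1):P a7@(3,0):R
t=2: a0@(0,4):P a1@(0,2):P a3@(1,4):P a4@(1,1):P a5@(2,1):R a6@(1,1):P a7@(2,0):R
t=3: a0@(1,4):P a1@(1,2):P a3@(2,4):P a4@(2,1):P a5@(3,1):R a6@(2,1):P a7@(3,0):R
t=4: a0@(2,4):P a1@(2,2):P a3@(3,4):P a4@(3,1):P a5@(4,1):R a6@(3,1):P a7@(4,0):R
t=5: a0@(3,4):P a1@(3,2):P a3@(4,4):P a4@(4,1):P a5@(5,1):R a6@(4,1):P a7@(5,0):R
t=6: a0@(4,4):P a1@(4,2):P a3@(5,4):P a4@(5,1):P a5@(0,1):R a6@(5,1):P a7@(0,0):R
t=7: a0@(5,4):P a1@(5,2):P a3@(0,4):P a4@(0,1):P a5@(1,1):R a6@(0,1):P a7@(1,0):R

2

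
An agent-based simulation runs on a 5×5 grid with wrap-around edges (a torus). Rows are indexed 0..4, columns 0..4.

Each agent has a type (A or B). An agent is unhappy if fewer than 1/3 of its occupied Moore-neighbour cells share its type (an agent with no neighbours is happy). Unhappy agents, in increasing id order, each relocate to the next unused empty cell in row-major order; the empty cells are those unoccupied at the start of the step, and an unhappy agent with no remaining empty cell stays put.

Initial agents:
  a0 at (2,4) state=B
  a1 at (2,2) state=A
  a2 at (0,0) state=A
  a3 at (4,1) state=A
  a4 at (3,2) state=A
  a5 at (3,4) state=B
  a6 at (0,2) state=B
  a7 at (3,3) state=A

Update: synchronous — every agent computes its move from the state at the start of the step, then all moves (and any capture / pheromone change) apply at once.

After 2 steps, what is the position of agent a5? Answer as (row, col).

(3, 4)

t=1: a0@(2,4):B a1@(2,2):A a2@(0,0):A a3@(4,1):A a4@(3,2):A a5@(3,4):B a6@(0,1):B a7@(3,3):A
t=2: a0@(2,4):B a1@(2,2):A a2@(0,0):A a3@(4,1):A a4@(3,2):A a5@(3,4):B a6@(0,2):B a7@(3,3):A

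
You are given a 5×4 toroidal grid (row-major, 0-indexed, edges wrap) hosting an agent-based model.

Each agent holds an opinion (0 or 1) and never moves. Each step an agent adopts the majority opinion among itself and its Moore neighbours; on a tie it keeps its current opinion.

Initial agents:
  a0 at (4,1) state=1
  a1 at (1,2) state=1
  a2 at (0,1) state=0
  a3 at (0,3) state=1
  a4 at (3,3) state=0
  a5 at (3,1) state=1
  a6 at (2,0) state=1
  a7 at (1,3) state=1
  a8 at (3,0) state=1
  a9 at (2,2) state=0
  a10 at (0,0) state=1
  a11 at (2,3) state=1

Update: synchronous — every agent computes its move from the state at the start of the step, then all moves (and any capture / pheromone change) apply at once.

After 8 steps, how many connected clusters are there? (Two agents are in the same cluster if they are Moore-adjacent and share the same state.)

t=1: a0@(4,1):1 a1@(1,2):1 a2@(0,1):1 a3@(0,3):1 a4@(3,3):1 a5@(3,1):1 a6@(2,0):1 a7@(1,3):1 a8@(3,0):1 a9@(2,2):1 a10@(0,0):1 a11@(2,3):1
t=2: (unchanged — steady state)

1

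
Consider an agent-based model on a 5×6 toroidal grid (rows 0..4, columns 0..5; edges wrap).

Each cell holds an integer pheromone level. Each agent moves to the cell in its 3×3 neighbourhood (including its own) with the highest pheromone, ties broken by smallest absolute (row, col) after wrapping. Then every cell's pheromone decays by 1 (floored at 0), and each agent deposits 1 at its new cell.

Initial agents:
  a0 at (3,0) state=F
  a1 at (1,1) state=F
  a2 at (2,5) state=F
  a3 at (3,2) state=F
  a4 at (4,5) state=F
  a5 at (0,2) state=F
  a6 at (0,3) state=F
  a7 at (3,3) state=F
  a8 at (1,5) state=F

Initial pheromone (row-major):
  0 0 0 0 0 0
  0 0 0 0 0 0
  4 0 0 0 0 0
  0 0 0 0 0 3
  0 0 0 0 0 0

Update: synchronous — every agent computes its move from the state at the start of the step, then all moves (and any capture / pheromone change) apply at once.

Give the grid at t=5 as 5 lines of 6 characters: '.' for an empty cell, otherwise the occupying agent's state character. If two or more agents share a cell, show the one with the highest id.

t=1: a0@(2,0) a1@(2,0) a2@(2,0) a3@(2,1) a4@(3,5) a5@(0,1) a6@(0,2) a7@(2,2) a8@(2,0) | pheromone: 0 1 1 0 0 0 / 0 0 0 0 0 0 / 7 1 1 0 0 0 / 0 0 0 0 0 3 / 0 0 0 0 0 0
t=2: a0@(2,0) a1@(2,0) a2@(2,0) a3@(2,0) a4@(2,0) a5@(0,1) a6@(0,1) a7@(2,1) a8@(2,0) | pheromone: 0 2 0 0 0 0 / 0 0 0 0 0 0 / 12 1 0 0 0 0 / 0 0 0 0 0 2 / 0 0 0 0 0 0
t=3: a0@(2,0) a1@(2,0) a2@(2,0) a3@(2,0) a4@(2,0) a5@(0,1) a6@(0,1) a7@(2,0) a8@(2,0) | pheromone: 0 3 0 0 0 0 / 0 0 0 0 0 0 / 18 0 0 0 0 0 / 0 0 0 0 0 1 / 0 0 0 0 0 0
t=4: a0@(2,0) a1@(2,0) a2@(2,0) a3@(2,0) a4@(2,0) a5@(0,1) a6@(0,1) a7@(2,0) a8@(2,0) | pheromone: 0 4 0 0 0 0 / 0 0 0 0 0 0 / 24 0 0 0 0 0 / 0 0 0 0 0 0 / 0 0 0 0 0 0
t=5: a0@(2,0) a1@(2,0) a2@(2,0) a3@(2,0) a4@(2,0) a5@(0,1) a6@(0,1) a7@(2,0) a8@(2,0) | pheromone: 0 5 0 0 0 0 / 0 0 0 0 0 0 / 30 0 0 0 0 0 / 0 0 0 0 0 0 / 0 0 0 0 0 0

.F....
......
F.....
......
......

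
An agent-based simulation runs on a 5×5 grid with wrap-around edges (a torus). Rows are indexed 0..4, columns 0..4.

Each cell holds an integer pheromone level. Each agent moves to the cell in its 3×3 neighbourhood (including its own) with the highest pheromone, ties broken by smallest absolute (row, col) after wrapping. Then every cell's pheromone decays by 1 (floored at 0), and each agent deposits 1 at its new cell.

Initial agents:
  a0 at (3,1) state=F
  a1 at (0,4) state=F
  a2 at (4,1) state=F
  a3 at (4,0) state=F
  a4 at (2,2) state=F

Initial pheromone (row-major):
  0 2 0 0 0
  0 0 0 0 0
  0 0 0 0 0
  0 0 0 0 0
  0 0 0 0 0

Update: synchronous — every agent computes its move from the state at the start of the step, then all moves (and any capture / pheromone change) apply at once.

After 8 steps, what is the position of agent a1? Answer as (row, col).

(0, 1)

t=1: a0@(2,0) a1@(0,0) a2@(0,1) a3@(0,1) a4@(1,1) | pheromone: 1 3 0 0 0 / 0 1 0 0 0 / 1 0 0 0 0 / 0 0 0 0 0 / 0 0 0 0 0
t=2: a0@(1,1) a1@(0,1) a2@(0,1) a3@(0,1) a4@(0,1) | pheromone: 0 6 0 0 0 / 0 1 0 0 0 / 0 0 0 0 0 / 0 0 0 0 0 / 0 0 0 0 0
t=3: a0@(0,1) a1@(0,1) a2@(0,1) a3@(0,1) a4@(0,1) | pheromone: 0 10 0 0 0 / 0 0 0 0 0 / 0 0 0 0 0 / 0 0 0 0 0 / 0 0 0 0 0
t=4: a0@(0,1) a1@(0,1) a2@(0,1) a3@(0,1) a4@(0,1) | pheromone: 0 14 0 0 0 / 0 0 0 0 0 / 0 0 0 0 0 / 0 0 0 0 0 / 0 0 0 0 0
t=5: a0@(0,1) a1@(0,1) a2@(0,1) a3@(0,1) a4@(0,1) | pheromone: 0 18 0 0 0 / 0 0 0 0 0 / 0 0 0 0 0 / 0 0 0 0 0 / 0 0 0 0 0
t=6: a0@(0,1) a1@(0,1) a2@(0,1) a3@(0,1) a4@(0,1) | pheromone: 0 22 0 0 0 / 0 0 0 0 0 / 0 0 0 0 0 / 0 0 0 0 0 / 0 0 0 0 0
t=7: a0@(0,1) a1@(0,1) a2@(0,1) a3@(0,1) a4@(0,1) | pheromone: 0 26 0 0 0 / 0 0 0 0 0 / 0 0 0 0 0 / 0 0 0 0 0 / 0 0 0 0 0
t=8: a0@(0,1) a1@(0,1) a2@(0,1) a3@(0,1) a4@(0,1) | pheromone: 0 30 0 0 0 / 0 0 0 0 0 / 0 0 0 0 0 / 0 0 0 0 0 / 0 0 0 0 0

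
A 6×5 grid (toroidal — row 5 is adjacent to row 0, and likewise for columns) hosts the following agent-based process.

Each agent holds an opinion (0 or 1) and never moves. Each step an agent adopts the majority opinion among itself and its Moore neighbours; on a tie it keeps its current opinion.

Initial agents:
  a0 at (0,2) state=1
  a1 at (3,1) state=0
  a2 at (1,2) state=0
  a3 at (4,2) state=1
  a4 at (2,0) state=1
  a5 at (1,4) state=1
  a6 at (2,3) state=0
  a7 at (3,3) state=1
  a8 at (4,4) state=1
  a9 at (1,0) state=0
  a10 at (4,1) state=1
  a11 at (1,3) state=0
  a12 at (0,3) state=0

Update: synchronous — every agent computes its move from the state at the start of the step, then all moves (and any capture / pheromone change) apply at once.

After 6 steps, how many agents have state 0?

t=1: a0@(0,2):0 a1@(3,1):1 a2@(1,2):0 a3@(4,2):1 a4@(2,0):1 a5@(1,4):0 a6@(2,3):0 a7@(3,3):1 a8@(4,4):1 a9@(1,0):1 a10@(4,1):1 a11@(1,3):0 a12@(0,3):0
t=2: (unchanged — steady state)

6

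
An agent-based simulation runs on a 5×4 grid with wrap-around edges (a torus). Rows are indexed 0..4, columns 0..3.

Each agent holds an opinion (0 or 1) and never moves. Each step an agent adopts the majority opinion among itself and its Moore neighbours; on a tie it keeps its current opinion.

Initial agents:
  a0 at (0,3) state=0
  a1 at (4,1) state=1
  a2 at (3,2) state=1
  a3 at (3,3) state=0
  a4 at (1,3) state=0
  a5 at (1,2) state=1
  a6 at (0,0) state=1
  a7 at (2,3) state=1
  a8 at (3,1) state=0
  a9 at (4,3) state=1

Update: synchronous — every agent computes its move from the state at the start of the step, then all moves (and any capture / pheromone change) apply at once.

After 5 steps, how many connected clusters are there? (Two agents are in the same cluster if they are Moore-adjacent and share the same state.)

1

t=1: a0@(0,3):1 a1@(4,1):1 a2@(3,2):1 a3@(3,3):1 a4@(1,3):1 a5@(1,2):1 a6@(0,0):1 a7@(2,3):1 a8@(3,1):1 a9@(4,3):1
t=2: (unchanged — steady state)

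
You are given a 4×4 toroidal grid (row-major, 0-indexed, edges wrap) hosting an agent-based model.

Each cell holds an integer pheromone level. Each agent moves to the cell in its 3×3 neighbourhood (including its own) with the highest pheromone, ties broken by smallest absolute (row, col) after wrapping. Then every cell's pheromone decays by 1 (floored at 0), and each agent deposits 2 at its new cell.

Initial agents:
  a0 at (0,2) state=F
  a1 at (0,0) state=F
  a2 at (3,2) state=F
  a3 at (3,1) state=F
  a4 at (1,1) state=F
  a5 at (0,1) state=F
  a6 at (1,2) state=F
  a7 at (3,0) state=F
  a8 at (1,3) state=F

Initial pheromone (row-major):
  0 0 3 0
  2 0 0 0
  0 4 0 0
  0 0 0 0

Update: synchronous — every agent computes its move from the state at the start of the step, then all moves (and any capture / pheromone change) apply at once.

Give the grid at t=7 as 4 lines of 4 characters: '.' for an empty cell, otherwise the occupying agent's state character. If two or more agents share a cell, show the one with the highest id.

..F.
....
.F..
....

t=1: a0@(0,2) a1@(1,0) a2@(2,1) a3@(2,1) a4@(2,1) a5@(0,2) a6@(2,1) a7@(2,1) a8@(0,2) | pheromone: 0 0 8 0 / 3 0 0 0 / 0 13 0 0 / 0 0 0 0
t=2: a0@(0,2) a1@(2,1) a2@(2,1) a3@(2,1) a4@(2,1) a5@(0,2) a6@(2,1) a7@(2,1) a8@(0,2) | pheromone: 0 0 13 0 / 2 0 0 0 / 0 24 0 0 / 0 0 0 0
t=3: a0@(0,2) a1@(2,1) a2@(2,1) a3@(2,1) a4@(2,1) a5@(0,2) a6@(2,1) a7@(2,1) a8@(0,2) | pheromone: 0 0 18 0 / 1 0 0 0 / 0 35 0 0 / 0 0 0 0
t=4: a0@(0,2) a1@(2,1) a2@(2,1) a3@(2,1) a4@(2,1) a5@(0,2) a6@(2,1) a7@(2,1) a8@(0,2) | pheromone: 0 0 23 0 / 0 0 0 0 / 0 46 0 0 / 0 0 0 0
t=5: a0@(0,2) a1@(2,1) a2@(2,1) a3@(2,1) a4@(2,1) a5@(0,2) a6@(2,1) a7@(2,1) a8@(0,2) | pheromone: 0 0 28 0 / 0 0 0 0 / 0 57 0 0 / 0 0 0 0
t=6: a0@(0,2) a1@(2,1) a2@(2,1) a3@(2,1) a4@(2,1) a5@(0,2) a6@(2,1) a7@(2,1) a8@(0,2) | pheromone: 0 0 33 0 / 0 0 0 0 / 0 68 0 0 / 0 0 0 0
t=7: a0@(0,2) a1@(2,1) a2@(2,1) a3@(2,1) a4@(2,1) a5@(0,2) a6@(2,1) a7@(2,1) a8@(0,2) | pheromone: 0 0 38 0 / 0 0 0 0 / 0 79 0 0 / 0 0 0 0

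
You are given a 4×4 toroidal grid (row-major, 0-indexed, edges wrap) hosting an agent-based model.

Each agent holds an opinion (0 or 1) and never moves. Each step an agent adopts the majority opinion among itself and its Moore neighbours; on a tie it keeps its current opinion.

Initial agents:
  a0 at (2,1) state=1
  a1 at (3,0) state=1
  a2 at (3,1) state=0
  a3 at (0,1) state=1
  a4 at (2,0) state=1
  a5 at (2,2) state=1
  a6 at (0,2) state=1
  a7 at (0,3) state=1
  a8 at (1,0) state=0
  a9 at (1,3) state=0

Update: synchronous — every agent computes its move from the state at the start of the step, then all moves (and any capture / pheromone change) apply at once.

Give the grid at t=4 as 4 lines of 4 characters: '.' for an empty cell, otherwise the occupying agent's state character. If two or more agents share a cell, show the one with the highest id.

.111
1..1
111.
11..

t=1: a0@(2,1):1 a1@(3,0):1 a2@(3,1):1 a3@(0,1):1 a4@(2,0):1 a5@(2,2):1 a6@(0,2):1 a7@(0,3):1 a8@(1,0):1 a9@(1,3):1
t=2: (unchanged — steady state)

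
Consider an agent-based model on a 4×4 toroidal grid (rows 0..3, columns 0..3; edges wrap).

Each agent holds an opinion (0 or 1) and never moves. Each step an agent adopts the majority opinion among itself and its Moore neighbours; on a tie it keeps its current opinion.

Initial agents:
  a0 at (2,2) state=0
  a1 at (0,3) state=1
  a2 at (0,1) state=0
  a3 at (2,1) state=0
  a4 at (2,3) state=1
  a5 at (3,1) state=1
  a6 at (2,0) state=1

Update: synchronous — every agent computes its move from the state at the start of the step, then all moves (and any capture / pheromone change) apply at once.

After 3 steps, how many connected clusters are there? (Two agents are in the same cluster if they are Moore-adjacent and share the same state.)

t=1: a0@(2,2):0 a1@(0,3):1 a2@(0,1):0 a3@(2,1):0 a4@(2,3):1 a5@(3,1):0 a6@(2,0):1
t=2: (unchanged — steady state)

3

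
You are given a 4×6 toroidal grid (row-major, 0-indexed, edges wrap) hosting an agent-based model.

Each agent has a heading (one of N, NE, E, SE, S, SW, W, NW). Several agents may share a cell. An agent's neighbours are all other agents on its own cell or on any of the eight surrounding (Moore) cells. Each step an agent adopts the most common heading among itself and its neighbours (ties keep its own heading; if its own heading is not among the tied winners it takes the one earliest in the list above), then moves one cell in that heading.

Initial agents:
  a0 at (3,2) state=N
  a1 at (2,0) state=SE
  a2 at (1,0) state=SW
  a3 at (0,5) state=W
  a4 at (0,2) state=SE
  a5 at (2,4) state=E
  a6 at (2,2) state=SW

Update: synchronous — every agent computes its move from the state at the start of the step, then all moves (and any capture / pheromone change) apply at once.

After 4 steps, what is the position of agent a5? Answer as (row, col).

(2, 2)

t=1: a0@(2,2):N a1@(3,1):SE a2@(2,5):SW a3@(0,4):W a4@(1,3):SE a5@(2,5):E a6@(3,1):SW
t=2: a0@(3,3):SE a1@(0,2):SE a2@(3,4):SW a3@(0,3):W a4@(2,4):SE a5@(2,0):E a6@(0,0):SW
t=3: a0@(0,4):SE a1@(1,3):SE a2@(0,5):SE a3@(1,4):SE a4@(3,5):SE a5@(2,1):E a6@(1,5):SW
t=4: a0@(1,5):SE a1@(2,4):SE a2@(1,0):SE a3@(2,5):SE a4@(0,0):SE a5@(2,2):E a6@(2,0):SE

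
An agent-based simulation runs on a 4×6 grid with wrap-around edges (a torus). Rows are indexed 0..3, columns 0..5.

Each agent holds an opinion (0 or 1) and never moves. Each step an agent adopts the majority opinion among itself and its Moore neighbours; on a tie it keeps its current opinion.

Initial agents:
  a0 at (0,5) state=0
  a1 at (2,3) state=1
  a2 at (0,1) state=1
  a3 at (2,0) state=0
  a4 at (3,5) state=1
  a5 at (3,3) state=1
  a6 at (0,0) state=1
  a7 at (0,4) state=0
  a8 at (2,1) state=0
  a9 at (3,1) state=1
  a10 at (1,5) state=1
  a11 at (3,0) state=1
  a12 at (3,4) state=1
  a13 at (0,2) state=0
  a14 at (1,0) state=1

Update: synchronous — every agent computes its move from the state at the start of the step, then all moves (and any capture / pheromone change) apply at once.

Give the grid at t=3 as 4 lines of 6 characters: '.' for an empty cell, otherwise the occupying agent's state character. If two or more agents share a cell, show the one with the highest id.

t=1: a0@(0,5):1 a1@(2,3):1 a2@(0,1):1 a3@(2,0):1 a4@(3,5):1 a5@(3,3):1 a6@(0,0):1 a7@(0,4):1 a8@(2,1):1 a9@(3,1):1 a10@(1,5):1 a11@(3,0):1 a12@(3,4):1 a13@(0,2):1 a14@(1,0):1
t=2: (unchanged — steady state)

111.11
1....1
11.1..
11.111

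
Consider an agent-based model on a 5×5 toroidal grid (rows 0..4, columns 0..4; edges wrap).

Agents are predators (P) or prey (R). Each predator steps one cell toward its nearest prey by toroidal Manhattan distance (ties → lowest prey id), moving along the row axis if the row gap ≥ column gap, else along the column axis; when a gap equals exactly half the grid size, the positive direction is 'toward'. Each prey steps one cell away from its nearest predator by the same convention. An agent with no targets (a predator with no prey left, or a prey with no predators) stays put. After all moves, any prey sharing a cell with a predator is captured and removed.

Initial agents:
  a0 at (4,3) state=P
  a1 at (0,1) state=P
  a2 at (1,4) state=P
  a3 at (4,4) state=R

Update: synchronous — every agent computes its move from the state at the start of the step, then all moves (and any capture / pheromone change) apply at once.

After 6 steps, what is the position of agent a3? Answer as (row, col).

t=1: a0@(4,4):P a1@(0,0):P a2@(0,4):P a3@(4,0):R
t=2: a0@(4,0):P a1@(4,0):P a2@(4,4):P a3@(4,1):R
t=3: a0@(4,1):P a1@(4,1):P a2@(4,0):P a3@(4,2):R
t=4: a0@(4,2):P a1@(4,2):P a2@(4,1):P a3@(4,3):R
t=5: a0@(4,3):P a1@(4,3):P a2@(4,2):P a3@(4,4):R
t=6: a0@(4,4):P a1@(4,4):P a2@(4,3):P a3@(4,0):R

(4, 0)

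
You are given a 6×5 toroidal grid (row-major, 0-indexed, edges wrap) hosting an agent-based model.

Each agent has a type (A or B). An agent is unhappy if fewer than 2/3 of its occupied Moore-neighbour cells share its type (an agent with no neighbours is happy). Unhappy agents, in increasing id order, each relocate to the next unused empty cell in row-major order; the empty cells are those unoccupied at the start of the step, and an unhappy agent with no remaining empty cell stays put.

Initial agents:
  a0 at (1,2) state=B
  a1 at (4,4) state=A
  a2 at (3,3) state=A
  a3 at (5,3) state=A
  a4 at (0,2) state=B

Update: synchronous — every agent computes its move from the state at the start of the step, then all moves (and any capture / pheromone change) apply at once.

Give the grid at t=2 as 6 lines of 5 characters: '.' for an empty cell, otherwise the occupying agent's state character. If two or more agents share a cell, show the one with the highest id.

t=1: a0@(1,2):B a1@(4,4):A a2@(3,3):A a3@(0,0):A a4@(0,1):B
t=2: a0@(1,2):B a1@(4,4):A a2@(3,3):A a3@(0,2):A a4@(0,3):B

..AB.
..B..
.....
...A.
....A
.....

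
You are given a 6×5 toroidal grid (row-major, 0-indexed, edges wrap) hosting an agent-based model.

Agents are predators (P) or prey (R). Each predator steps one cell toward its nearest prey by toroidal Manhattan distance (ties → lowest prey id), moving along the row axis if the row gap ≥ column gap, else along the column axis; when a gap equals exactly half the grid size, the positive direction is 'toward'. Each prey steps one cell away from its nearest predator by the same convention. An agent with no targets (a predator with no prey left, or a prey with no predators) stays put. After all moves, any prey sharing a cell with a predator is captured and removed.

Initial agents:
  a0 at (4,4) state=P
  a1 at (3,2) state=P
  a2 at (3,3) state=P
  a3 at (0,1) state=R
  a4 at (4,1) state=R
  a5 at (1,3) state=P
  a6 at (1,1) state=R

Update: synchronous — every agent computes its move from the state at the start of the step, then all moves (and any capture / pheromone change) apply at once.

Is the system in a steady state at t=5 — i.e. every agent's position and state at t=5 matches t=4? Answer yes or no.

no

t=1: a0@(4,0):P a1@(4,2):P a2@(3,2):P a3@(0,0):R a5@(1,2):P a6@(1,0):R
t=2: a0@(5,0):P a1@(5,2):P a2@(2,2):P a3@(1,0):R a5@(1,1):P a6@(1,4):R
t=3: a0@(0,0):P a1@(0,2):P a2@(2,1):P a3@(1,4):R a5@(1,0):P a6@(1,3):R
t=4: a0@(1,0):P a1@(1,2):P a2@(2,0):P a3@(1,3):R a5@(1,4):P a6@(2,3):R
t=5: a0@(1,4):P a1@(1,3):P a2@(2,4):P a5@(1,3):P a6@(3,3):R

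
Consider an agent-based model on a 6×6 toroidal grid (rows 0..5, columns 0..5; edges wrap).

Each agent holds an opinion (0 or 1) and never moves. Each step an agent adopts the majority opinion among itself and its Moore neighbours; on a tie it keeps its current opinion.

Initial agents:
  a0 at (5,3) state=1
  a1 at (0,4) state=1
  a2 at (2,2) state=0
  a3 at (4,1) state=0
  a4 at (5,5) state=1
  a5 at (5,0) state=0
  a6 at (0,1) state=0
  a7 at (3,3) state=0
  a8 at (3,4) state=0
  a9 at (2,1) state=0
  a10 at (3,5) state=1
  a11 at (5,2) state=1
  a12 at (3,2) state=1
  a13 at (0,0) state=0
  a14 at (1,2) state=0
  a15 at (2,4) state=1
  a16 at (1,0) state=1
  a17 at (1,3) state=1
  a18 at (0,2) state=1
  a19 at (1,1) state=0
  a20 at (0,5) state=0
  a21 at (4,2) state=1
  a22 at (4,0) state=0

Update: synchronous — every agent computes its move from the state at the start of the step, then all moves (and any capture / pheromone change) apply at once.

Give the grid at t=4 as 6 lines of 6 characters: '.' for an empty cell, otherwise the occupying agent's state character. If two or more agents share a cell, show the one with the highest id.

t=1: a0@(5,3):1 a1@(0,4):1 a2@(2,2):0 a3@(4,1):0 a4@(5,5):0 a5@(5,0):0 a6@(0,1):0 a7@(3,3):0 a8@(3,4):0 a9@(2,1):0 a10@(3,5):1 a11@(5,2):1 a12@(3,2):0 a13@(0,0):0 a14@(1,2):0 a15@(2,4):1 a16@(1,0):0 a17@(1,3):1 a18@(0,2):1 a19@(1,1):0 a20@(0,5):0 a21@(4,2):1 a22@(4,0):0
t=2: (unchanged — steady state)

001.10
0001..
.00.1.
..0001
001...
0.11.0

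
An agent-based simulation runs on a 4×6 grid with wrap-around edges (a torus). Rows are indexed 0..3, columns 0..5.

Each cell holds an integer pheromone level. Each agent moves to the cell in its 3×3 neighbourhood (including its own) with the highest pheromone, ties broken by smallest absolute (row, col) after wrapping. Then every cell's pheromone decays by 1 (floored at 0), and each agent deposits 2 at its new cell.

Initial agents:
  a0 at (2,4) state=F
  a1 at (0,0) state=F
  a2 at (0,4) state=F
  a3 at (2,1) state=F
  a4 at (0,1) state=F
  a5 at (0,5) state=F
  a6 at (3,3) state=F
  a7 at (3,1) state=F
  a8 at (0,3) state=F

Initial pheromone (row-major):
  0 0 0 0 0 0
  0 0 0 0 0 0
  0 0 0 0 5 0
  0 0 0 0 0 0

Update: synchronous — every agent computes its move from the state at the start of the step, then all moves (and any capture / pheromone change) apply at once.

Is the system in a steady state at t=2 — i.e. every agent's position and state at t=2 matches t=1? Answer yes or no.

no

t=1: a0@(2,4) a1@(0,0) a2@(0,3) a3@(1,0) a4@(0,0) a5@(0,0) a6@(2,4) a7@(0,0) a8@(0,2) | pheromone: 8 0 2 2 0 0 / 2 0 0 0 0 0 / 0 0 0 0 8 0 / 0 0 0 0 0 0
t=2: a0@(2,4) a1@(0,0) a2@(0,2) a3@(0,0) a4@(0,0) a5@(0,0) a6@(2,4) a7@(0,0) a8@(0,2) | pheromone: 17 0 5 1 0 0 / 1 0 0 0 0 0 / 0 0 0 0 11 0 / 0 0 0 0 0 0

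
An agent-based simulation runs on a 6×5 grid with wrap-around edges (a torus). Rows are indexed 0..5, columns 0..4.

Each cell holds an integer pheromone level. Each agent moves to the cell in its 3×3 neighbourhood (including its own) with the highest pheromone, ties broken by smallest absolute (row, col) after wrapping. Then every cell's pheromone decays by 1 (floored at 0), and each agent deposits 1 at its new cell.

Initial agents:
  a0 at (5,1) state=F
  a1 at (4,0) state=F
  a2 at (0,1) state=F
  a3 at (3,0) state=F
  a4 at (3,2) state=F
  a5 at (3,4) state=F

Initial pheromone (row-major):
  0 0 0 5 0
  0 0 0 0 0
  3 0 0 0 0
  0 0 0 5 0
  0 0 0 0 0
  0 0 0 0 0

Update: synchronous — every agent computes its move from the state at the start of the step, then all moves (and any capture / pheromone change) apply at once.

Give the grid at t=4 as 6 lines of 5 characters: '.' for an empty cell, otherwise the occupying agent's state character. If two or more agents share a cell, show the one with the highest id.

F....
.....
F....
...F.
.....
.....

t=1: a0@(0,0) a1@(3,0) a2@(0,0) a3@(2,0) a4@(3,3) a5@(3,3) | pheromone: 2 0 0 4 0 / 0 0 0 0 0 / 3 0 0 0 0 / 1 0 0 6 0 / 0 0 0 0 0 / 0 0 0 0 0
t=2: a0@(0,0) a1@(2,0) a2@(0,0) a3@(2,0) a4@(3,3) a5@(3,3) | pheromone: 3 0 0 3 0 / 0 0 0 0 0 / 4 0 0 0 0 / 0 0 0 7 0 / 0 0 0 0 0 / 0 0 0 0 0
t=3: a0@(0,0) a1@(2,0) a2@(0,0) a3@(2,0) a4@(3,3) a5@(3,3) | pheromone: 4 0 0 2 0 / 0 0 0 0 0 / 5 0 0 0 0 / 0 0 0 8 0 / 0 0 0 0 0 / 0 0 0 0 0
t=4: a0@(0,0) a1@(2,0) a2@(0,0) a3@(2,0) a4@(3,3) a5@(3,3) | pheromone: 5 0 0 1 0 / 0 0 0 0 0 / 6 0 0 0 0 / 0 0 0 9 0 / 0 0 0 0 0 / 0 0 0 0 0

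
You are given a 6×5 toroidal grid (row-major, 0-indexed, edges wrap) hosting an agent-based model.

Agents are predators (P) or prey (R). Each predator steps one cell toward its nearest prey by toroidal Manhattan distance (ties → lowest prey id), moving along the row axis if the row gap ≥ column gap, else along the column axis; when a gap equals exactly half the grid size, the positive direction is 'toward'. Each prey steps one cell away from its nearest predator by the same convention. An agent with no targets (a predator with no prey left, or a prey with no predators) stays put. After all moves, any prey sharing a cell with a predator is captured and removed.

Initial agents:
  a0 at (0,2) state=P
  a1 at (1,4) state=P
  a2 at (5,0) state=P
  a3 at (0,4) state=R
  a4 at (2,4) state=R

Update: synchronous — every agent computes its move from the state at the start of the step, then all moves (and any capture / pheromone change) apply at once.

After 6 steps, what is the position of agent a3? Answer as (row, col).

(0, 4)

t=1: a0@(0,3):P a1@(0,4):P a2@(0,0):P a3@(5,4):R a4@(3,4):R
t=2: a0@(5,3):P a1@(5,4):P a2@(5,0):P a3@(4,4):R a4@(2,4):R
t=3: a0@(4,3):P a1@(4,4):P a2@(4,0):P a3@(3,4):R a4@(1,4):R
t=4: a0@(3,3):P a1@(3,4):P a2@(3,0):P a3@(2,4):R a4@(0,4):R
t=5: a0@(2,3):P a1@(2,4):P a2@(2,0):P a3@(1,4):R a4@(5,4):R
t=6: a0@(1,3):P a1@(1,4):P a2@(1,0):P a3@(0,4):R a4@(4,4):R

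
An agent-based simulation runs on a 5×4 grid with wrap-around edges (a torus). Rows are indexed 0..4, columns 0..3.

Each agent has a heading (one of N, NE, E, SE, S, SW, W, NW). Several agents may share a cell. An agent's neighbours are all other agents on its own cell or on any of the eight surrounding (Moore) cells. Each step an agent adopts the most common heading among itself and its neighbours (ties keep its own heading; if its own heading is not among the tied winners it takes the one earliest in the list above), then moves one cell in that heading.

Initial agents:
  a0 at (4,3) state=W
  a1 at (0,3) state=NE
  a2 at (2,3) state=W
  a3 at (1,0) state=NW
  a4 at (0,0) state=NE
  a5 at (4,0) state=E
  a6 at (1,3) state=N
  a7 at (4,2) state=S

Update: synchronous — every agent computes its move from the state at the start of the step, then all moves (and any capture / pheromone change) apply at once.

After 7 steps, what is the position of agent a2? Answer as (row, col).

(2, 2)

t=1: a0@(3,0):NE a1@(4,0):NE a2@(2,2):W a3@(0,1):NE a4@(4,1):NE a5@(3,1):NE a6@(0,0):NE a7@(0,2):S
t=2: a0@(2,1):NE a1@(3,1):NE a2@(2,1):W a3@(4,2):NE a4@(3,2):NE a5@(2,2):NE a6@(4,1):NE a7@(4,3):NE
t=3: a0@(1,2):NE a1@(2,2):NE a2@(1,2):NE a3@(3,3):NE a4@(2,3):NE a5@(1,3):NE a6@(3,2):NE a7@(3,0):NE
t=4: a0@(0,3):NE a1@(1,3):NE a2@(0,3):NE a3@(2,0):NE a4@(1,0):NE a5@(0,0):NE a6@(2,3):NE a7@(2,1):NE
t=5: a0@(4,0):NE a1@(0,0):NE a2@(4,0):NE a3@(1,1):NE a4@(0,1):NE a5@(4,1):NE a6@(1,0):NE a7@(1,2):NE
t=6: a0@(3,1):NE a1@(4,1):NE a2@(3,1):NE a3@(0,2):NE a4@(4,2):NE a5@(3,2):NE a6@(0,1):NE a7@(0,3):NE
t=7: a0@(2,2):NE a1@(3,2):NE a2@(2,2):NE a3@(4,3):NE a4@(3,3):NE a5@(2,3):NE a6@(4,2):NE a7@(4,0):NE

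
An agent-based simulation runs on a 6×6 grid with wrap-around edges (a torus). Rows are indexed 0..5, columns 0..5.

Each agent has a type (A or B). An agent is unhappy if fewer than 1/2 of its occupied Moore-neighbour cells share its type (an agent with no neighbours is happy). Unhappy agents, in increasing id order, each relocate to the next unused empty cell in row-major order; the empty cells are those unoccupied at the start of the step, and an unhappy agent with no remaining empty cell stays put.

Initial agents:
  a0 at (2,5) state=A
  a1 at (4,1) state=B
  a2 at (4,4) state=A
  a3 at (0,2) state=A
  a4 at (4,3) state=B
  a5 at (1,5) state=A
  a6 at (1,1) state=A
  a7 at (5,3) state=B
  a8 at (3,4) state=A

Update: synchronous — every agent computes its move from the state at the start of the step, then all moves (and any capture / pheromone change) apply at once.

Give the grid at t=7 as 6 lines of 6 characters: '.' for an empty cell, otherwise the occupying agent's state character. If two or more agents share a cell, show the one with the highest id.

t=1: a0@(2,5):A a1@(4,1):B a2@(0,0):A a3@(0,2):A a4@(0,1):B a5@(1,5):A a6@(1,1):A a7@(0,3):B a8@(3,4):A
t=2: a0@(2,5):A a1@(4,1):B a2@(0,0):A a3@(0,4):A a4@(0,5):B a5@(1,5):A a6@(1,1):A a7@(1,0):B a8@(3,4):A
t=3: a0@(2,5):A a1@(4,1):B a2@(0,0):A a3@(0,4):A a4@(0,1):B a5@(1,5):A a6@(1,1):A a7@(0,2):B a8@(3,4):A
t=4: a0@(2,5):A a1@(4,1):B a2@(0,0):A a3@(0,4):A a4@(0,3):B a5@(1,5):A a6@(0,5):A a7@(0,2):B a8@(3,4):A
t=5: (unchanged — steady state)

A.BBAA
.....A
.....A
....A.
.B....
......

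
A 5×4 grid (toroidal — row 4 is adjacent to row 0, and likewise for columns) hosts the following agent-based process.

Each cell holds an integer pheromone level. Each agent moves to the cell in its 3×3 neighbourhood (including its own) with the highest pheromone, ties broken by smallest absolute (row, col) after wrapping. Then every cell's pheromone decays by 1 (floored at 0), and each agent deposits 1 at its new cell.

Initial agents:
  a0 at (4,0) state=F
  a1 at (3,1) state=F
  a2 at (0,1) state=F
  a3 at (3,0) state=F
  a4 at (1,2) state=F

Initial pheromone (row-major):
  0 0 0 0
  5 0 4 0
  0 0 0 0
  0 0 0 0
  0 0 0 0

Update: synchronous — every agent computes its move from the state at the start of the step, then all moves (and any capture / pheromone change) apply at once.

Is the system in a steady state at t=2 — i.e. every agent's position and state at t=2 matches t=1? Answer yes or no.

no

t=1: a0@(0,0) a1@(2,0) a2@(1,0) a3@(2,0) a4@(1,2) | pheromone: 1 0 0 0 / 5 0 4 0 / 2 0 0 0 / 0 0 0 0 / 0 0 0 0
t=2: a0@(1,0) a1@(1,0) a2@(1,0) a3@(1,0) a4@(1,2) | pheromone: 0 0 0 0 / 8 0 4 0 / 1 0 0 0 / 0 0 0 0 / 0 0 0 0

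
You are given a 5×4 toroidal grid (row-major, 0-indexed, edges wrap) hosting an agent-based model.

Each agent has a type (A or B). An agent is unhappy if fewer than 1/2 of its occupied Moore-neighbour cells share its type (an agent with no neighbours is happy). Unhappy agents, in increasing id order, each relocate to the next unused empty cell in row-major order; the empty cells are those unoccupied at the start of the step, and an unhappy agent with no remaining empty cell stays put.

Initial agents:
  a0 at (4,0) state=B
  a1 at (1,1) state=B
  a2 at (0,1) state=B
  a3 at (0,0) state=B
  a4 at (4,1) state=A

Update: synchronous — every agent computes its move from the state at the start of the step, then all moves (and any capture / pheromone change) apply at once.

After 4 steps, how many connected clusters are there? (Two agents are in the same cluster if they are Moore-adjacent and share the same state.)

t=1: a0@(4,0):B a1@(1,1):B a2@(0,1):B a3@(0,0):B a4@(0,2):A
t=2: a0@(4,0):B a1@(1,1):B a2@(0,1):B a3@(0,0):B a4@(0,3):A
t=3: a0@(4,0):B a1@(1,1):B a2@(0,1):B a3@(0,0):B a4@(0,2):A
t=4: a0@(4,0):B a1@(1,1):B a2@(0,1):B a3@(0,0):B a4@(0,3):A

2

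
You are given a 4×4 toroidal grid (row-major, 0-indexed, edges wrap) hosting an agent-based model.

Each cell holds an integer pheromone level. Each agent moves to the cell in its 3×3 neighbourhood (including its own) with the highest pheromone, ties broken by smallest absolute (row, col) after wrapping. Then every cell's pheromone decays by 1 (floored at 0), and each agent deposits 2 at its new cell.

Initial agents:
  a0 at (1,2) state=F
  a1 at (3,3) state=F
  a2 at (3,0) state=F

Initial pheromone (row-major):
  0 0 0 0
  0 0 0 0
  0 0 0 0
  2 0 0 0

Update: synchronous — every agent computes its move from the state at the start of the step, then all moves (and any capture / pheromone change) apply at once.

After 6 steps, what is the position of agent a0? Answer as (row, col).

(3, 0)

t=1: a0@(0,1) a1@(3,0) a2@(3,0) | pheromone: 0 2 0 0 / 0 0 0 0 / 0 0 0 0 / 5 0 0 0
t=2: a0@(3,0) a1@(3,0) a2@(3,0) | pheromone: 0 1 0 0 / 0 0 0 0 / 0 0 0 0 / 10 0 0 0
t=3: a0@(3,0) a1@(3,0) a2@(3,0) | pheromone: 0 0 0 0 / 0 0 0 0 / 0 0 0 0 / 15 0 0 0
t=4: a0@(3,0) a1@(3,0) a2@(3,0) | pheromone: 0 0 0 0 / 0 0 0 0 / 0 0 0 0 / 20 0 0 0
t=5: a0@(3,0) a1@(3,0) a2@(3,0) | pheromone: 0 0 0 0 / 0 0 0 0 / 0 0 0 0 / 25 0 0 0
t=6: a0@(3,0) a1@(3,0) a2@(3,0) | pheromone: 0 0 0 0 / 0 0 0 0 / 0 0 0 0 / 30 0 0 0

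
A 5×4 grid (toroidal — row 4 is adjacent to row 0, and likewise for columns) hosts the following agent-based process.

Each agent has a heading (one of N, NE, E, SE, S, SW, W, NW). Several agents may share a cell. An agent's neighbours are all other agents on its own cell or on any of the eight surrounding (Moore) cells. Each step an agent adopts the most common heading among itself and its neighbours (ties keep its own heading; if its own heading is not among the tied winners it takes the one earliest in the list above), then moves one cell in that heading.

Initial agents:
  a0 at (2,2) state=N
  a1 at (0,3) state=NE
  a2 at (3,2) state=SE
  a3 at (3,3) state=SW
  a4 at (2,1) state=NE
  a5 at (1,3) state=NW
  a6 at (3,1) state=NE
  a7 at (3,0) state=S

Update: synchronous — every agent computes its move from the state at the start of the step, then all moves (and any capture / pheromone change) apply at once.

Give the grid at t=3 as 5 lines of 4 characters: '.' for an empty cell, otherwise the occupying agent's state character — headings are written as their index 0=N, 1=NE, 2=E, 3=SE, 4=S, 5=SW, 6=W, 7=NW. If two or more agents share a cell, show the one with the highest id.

t=1: a0@(1,3):NE a1@(4,0):NE a2@(2,3):NE a3@(4,2):SW a4@(1,2):NE a5@(0,2):NW a6@(2,2):NE a7@(2,1):NE
t=2: a0@(0,0):NE a1@(3,1):NE a2@(1,0):NE a3@(0,1):SW a4@(0,3):NE a5@(4,3):NE a6@(1,3):NE a7@(1,2):NE
t=3: a0@(4,1):NE a1@(2,2):NE a2@(0,1):NE a3@(4,2):NE a4@(4,0):NE a5@(3,0):NE a6@(0,0):NE a7@(0,3):NE

11.1
....
..1.
1...
111.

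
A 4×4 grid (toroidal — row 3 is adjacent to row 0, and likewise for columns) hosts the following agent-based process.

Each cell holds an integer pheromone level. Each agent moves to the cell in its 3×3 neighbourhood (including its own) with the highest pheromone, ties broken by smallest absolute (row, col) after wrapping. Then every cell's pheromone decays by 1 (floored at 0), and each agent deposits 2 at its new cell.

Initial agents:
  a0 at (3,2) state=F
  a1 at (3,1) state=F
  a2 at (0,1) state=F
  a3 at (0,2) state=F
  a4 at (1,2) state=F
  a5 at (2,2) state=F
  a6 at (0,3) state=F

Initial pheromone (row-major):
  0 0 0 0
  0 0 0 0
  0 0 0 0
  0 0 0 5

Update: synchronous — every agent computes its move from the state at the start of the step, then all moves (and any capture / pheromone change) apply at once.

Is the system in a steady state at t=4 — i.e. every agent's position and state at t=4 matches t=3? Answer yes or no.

t=1: a0@(3,3) a1@(0,0) a2@(0,0) a3@(3,3) a4@(0,1) a5@(3,3) a6@(3,3) | pheromone: 4 2 0 0 / 0 0 0 0 / 0 0 0 0 / 0 0 0 12
t=2: a0@(3,3) a1@(3,3) a2@(3,3) a3@(3,3) a4@(0,0) a5@(3,3) a6@(3,3) | pheromone: 5 1 0 0 / 0 0 0 0 / 0 0 0 0 / 0 0 0 23
t=3: a0@(3,3) a1@(3,3) a2@(3,3) a3@(3,3) a4@(3,3) a5@(3,3) a6@(3,3) | pheromone: 4 0 0 0 / 0 0 0 0 / 0 0 0 0 / 0 0 0 36
t=4: a0@(3,3) a1@(3,3) a2@(3,3) a3@(3,3) a4@(3,3) a5@(3,3) a6@(3,3) | pheromone: 3 0 0 0 / 0 0 0 0 / 0 0 0 0 / 0 0 0 49

yes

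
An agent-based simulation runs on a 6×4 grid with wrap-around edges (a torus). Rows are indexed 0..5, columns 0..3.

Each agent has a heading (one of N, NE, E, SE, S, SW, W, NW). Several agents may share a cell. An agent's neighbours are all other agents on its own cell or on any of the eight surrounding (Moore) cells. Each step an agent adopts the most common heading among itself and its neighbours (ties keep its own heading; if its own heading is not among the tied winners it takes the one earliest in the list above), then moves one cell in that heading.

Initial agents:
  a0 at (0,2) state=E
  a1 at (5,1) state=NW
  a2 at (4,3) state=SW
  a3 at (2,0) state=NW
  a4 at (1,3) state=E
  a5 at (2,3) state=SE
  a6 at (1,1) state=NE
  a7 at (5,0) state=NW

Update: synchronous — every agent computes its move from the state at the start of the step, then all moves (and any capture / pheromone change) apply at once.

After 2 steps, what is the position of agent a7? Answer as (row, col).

t=1: a0@(0,3):E a1@(4,0):NW a2@(5,2):SW a3@(1,3):NW a4@(1,0):E a5@(3,0):SE a6@(0,2):NE a7@(4,3):NW
t=2: a0@(0,0):E a1@(3,3):NW a2@(0,1):SW a3@(1,0):E a4@(1,1):E a5@(2,3):NW a6@(5,3):NE a7@(3,2):NW

(3, 2)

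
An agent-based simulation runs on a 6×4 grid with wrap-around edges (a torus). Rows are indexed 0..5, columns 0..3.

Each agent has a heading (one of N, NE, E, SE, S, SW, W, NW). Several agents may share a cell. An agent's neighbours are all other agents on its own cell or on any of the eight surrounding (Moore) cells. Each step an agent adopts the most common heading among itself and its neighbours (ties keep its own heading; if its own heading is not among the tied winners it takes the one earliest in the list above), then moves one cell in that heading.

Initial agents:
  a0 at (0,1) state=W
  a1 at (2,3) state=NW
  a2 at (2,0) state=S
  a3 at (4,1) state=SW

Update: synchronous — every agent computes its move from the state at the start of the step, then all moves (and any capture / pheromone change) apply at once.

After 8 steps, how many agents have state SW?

1

t=1: a0@(0,0):W a1@(1,2):NW a2@(3,0):S a3@(5,0):SW
t=2: a0@(0,3):W a1@(0,1):NW a2@(4,0):S a3@(0,3):SW
t=3: a0@(0,2):W a1@(5,0):NW a2@(5,0):S a3@(1,2):SW
t=4: a0@(0,1):W a1@(4,3):NW a2@(0,0):S a3@(2,1):SW
t=5: a0@(0,0):W a1@(3,2):NW a2@(1,0):S a3@(3,0):SW
t=6: a0@(0,3):W a1@(2,1):NW a2@(2,0):S a3@(4,3):SW
t=7: a0@(0,2):W a1@(1,0):NW a2@(3,0):S a3@(5,2):SW
t=8: a0@(0,1):W a1@(0,3):NW a2@(4,0):S a3@(0,1):SW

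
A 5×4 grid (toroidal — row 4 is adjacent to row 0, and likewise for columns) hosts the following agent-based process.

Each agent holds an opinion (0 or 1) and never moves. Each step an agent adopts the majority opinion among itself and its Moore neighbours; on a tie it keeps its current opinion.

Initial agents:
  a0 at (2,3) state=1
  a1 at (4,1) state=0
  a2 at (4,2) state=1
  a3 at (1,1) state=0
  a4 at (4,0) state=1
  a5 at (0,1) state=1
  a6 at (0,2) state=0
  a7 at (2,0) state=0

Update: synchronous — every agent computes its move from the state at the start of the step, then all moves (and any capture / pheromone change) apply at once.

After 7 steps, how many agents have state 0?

t=1: a0@(2,3):1 a1@(4,1):1 a2@(4,2):1 a3@(1,1):0 a4@(4,0):1 a5@(0,1):1 a6@(0,2):0 a7@(2,0):0
t=2: a0@(2,3):1 a1@(4,1):1 a2@(4,2):1 a3@(1,1):0 a4@(4,0):1 a5@(0,1):1 a6@(0,2):1 a7@(2,0):0
t=3: (unchanged — steady state)

2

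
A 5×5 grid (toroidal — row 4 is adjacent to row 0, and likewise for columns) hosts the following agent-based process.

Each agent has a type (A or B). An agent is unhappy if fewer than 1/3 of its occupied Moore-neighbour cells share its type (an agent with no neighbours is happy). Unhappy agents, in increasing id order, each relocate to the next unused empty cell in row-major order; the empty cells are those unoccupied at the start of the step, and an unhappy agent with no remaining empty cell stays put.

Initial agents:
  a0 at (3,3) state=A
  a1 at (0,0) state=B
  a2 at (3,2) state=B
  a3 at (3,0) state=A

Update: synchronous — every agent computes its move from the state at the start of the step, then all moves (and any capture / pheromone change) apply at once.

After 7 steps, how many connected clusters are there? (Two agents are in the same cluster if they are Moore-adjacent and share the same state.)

3

t=1: a0@(0,1):A a1@(0,0):B a2@(0,2):B a3@(3,0):A
t=2: a0@(0,3):A a1@(0,4):B a2@(1,0):B a3@(3,0):A
t=3: a0@(0,0):A a1@(0,4):B a2@(1,0):B a3@(3,0):A
t=4: a0@(0,1):A a1@(0,4):B a2@(1,0):B a3@(3,0):A
t=5: a0@(0,0):A a1@(0,4):B a2@(1,0):B a3@(3,0):A
t=6: a0@(0,1):A a1@(0,4):B a2@(1,0):B a3@(3,0):A
t=7: a0@(0,0):A a1@(0,4):B a2@(1,0):B a3@(3,0):A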